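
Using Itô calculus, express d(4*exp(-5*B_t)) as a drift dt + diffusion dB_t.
d(4*exp(-5*B_t)) = (50*exp(-5*B_t)) dt + (-20*exp(-5*B_t)) dB_t

Itô's formula for f(B_t) gives d f(B_t) = f'(B_t) dB_t + (1/2) f''(B_t) dt. Compute derivatives of f(x) = 4*exp(-5*x):
  f'(x)  = -20*exp(-5*x)
  f''(x) = 100*exp(-5*x)
Substitute x = B_t and multiply the f'' term by 1/2:
  drift     = (1/2) * (100*exp(-5*x)) evaluated at B_t = 50*exp(-5*B_t)
  diffusion = (-20*exp(-5*x)) evaluated at B_t = -20*exp(-5*B_t)
Therefore d(4*exp(-5*B_t)) = (50*exp(-5*B_t)) dt + (-20*exp(-5*B_t)) dB_t.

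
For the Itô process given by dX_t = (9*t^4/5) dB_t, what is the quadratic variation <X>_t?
<X>_t = 9*t^9/25

For an Itô process dX_t = a(t) dt + b(t) dB_t, the quadratic variation is <X>_t = int_0^t b(s)^2 ds (the drift term does not contribute). Here b(s) = 9*s^4/5, so
  b(s)^2 = 81*s^8/25.
Integrating from 0 to t:
  <X>_t = int_0^t (81*s^8/25) ds = 9*t^9/25.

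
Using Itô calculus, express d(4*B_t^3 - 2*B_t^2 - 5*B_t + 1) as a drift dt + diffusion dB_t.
d(4*B_t^3 - 2*B_t^2 - 5*B_t + 1) = (12*B_t - 2) dt + (12*B_t^2 - 4*B_t - 5) dB_t

Itô's formula for f(B_t) gives d f(B_t) = f'(B_t) dB_t + (1/2) f''(B_t) dt. Compute derivatives of f(x) = 4*x^3 - 2*x^2 - 5*x + 1:
  f'(x)  = 12*x^2 - 4*x - 5
  f''(x) = 24*x - 4
Substitute x = B_t and multiply the f'' term by 1/2:
  drift     = (1/2) * (24*x - 4) evaluated at B_t = 12*B_t - 2
  diffusion = (12*x^2 - 4*x - 5) evaluated at B_t = 12*B_t^2 - 4*B_t - 5
Therefore d(4*B_t^3 - 2*B_t^2 - 5*B_t + 1) = (12*B_t - 2) dt + (12*B_t^2 - 4*B_t - 5) dB_t.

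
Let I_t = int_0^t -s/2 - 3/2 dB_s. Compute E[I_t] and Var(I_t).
E[I_t] = 0; Var(I_t) = t*(t^2 + 9*t + 27)/12

The Itô integral of a deterministic integrand f(s) has mean 0 because each increment f(s) * (B_{s+ds} - B_s) has mean 0. By the Itô isometry:
  Var( int_0^t f(s) dB_s ) = E[ (int_0^t f(s) dB_s)^2 ] = int_0^t f(s)^2 ds.
Here f(s) = -s/2 - 3/2, so f(s)^2 = (s + 3)^2/4. Integrate:
  int_0^t ((s + 3)^2/4) ds = t*(t^2 + 9*t + 27)/12.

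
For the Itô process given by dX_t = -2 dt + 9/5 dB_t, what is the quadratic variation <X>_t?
<X>_t = 81*t/25

For an Itô process dX_t = a(t) dt + b(t) dB_t, the quadratic variation is <X>_t = int_0^t b(s)^2 ds (the drift term does not contribute). Here b(s) = 9/5, so
  b(s)^2 = 81/25.
Integrating from 0 to t:
  <X>_t = int_0^t (81/25) ds = 81*t/25.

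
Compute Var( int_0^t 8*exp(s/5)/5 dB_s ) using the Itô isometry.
Var = 32*exp(2*t/5)/5 - 32/5

The Itô integral of a deterministic integrand f(s) has mean 0 because each increment f(s) * (B_{s+ds} - B_s) has mean 0. By the Itô isometry:
  Var( int_0^t f(s) dB_s ) = E[ (int_0^t f(s) dB_s)^2 ] = int_0^t f(s)^2 ds.
Here f(s) = 8*exp(s/5)/5, so f(s)^2 = 64*exp(2*s/5)/25. Integrate:
  int_0^t (64*exp(2*s/5)/25) ds = 32*exp(2*t/5)/5 - 32/5.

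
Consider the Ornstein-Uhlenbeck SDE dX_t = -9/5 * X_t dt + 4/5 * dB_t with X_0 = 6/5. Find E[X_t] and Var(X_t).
E[X_t] = 6*exp(-9*t/5)/5; Var(X_t) = 8/45 - 8*exp(-18*t/5)/45

The OU SDE dX = -theta X dt + sigma dB admits the integrating factor exp(theta t): d(exp(theta t) X_t) = sigma exp(theta t) dB_t. Integrating from 0 to t:
  X_t = x_0 * exp(-theta t) + sigma * int_0^t exp(-theta (t-s)) dB_s.
The Itô integral has mean 0 and (by the Itô isometry) variance sigma^2 * int_0^t exp(-2 theta (t - s)) ds = sigma^2 * (1 - exp(-2 theta t)) / (2 theta).
With theta = 9/5, sigma = 4/5, x_0 = 6/5:
  E[X_t] = 6/5 * exp(-9/5 t) = 6*exp(-9*t/5)/5
  Var(X_t) = (4/5)^2 * (1 - exp(-2*9/5 t)) / (2 * 9/5) = 8/45 - 8*exp(-18*t/5)/45.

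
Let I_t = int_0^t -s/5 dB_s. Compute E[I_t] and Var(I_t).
E[I_t] = 0; Var(I_t) = t^3/75

The Itô integral of a deterministic integrand f(s) has mean 0 because each increment f(s) * (B_{s+ds} - B_s) has mean 0. By the Itô isometry:
  Var( int_0^t f(s) dB_s ) = E[ (int_0^t f(s) dB_s)^2 ] = int_0^t f(s)^2 ds.
Here f(s) = -s/5, so f(s)^2 = s^2/25. Integrate:
  int_0^t (s^2/25) ds = t^3/75.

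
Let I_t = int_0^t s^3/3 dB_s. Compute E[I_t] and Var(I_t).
E[I_t] = 0; Var(I_t) = t^7/63

The Itô integral of a deterministic integrand f(s) has mean 0 because each increment f(s) * (B_{s+ds} - B_s) has mean 0. By the Itô isometry:
  Var( int_0^t f(s) dB_s ) = E[ (int_0^t f(s) dB_s)^2 ] = int_0^t f(s)^2 ds.
Here f(s) = s^3/3, so f(s)^2 = s^6/9. Integrate:
  int_0^t (s^6/9) ds = t^7/63.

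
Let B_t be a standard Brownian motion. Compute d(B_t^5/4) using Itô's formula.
d(B_t^5/4) = (5*B_t^3/2) dt + (5*B_t^4/4) dB_t

Itô's formula for f(B_t) gives d f(B_t) = f'(B_t) dB_t + (1/2) f''(B_t) dt. Compute derivatives of f(x) = x^5/4:
  f'(x)  = 5*x^4/4
  f''(x) = 5*x^3
Substitute x = B_t and multiply the f'' term by 1/2:
  drift     = (1/2) * (5*x^3) evaluated at B_t = 5*B_t^3/2
  diffusion = (5*x^4/4) evaluated at B_t = 5*B_t^4/4
Therefore d(B_t^5/4) = (5*B_t^3/2) dt + (5*B_t^4/4) dB_t.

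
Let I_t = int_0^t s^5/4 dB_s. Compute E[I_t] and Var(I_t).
E[I_t] = 0; Var(I_t) = t^11/176

The Itô integral of a deterministic integrand f(s) has mean 0 because each increment f(s) * (B_{s+ds} - B_s) has mean 0. By the Itô isometry:
  Var( int_0^t f(s) dB_s ) = E[ (int_0^t f(s) dB_s)^2 ] = int_0^t f(s)^2 ds.
Here f(s) = s^5/4, so f(s)^2 = s^10/16. Integrate:
  int_0^t (s^10/16) ds = t^11/176.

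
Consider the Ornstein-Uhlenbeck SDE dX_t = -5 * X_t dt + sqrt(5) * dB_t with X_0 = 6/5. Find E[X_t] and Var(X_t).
E[X_t] = 6*exp(-5*t)/5; Var(X_t) = 1/2 - exp(-10*t)/2

The OU SDE dX = -theta X dt + sigma dB admits the integrating factor exp(theta t): d(exp(theta t) X_t) = sigma exp(theta t) dB_t. Integrating from 0 to t:
  X_t = x_0 * exp(-theta t) + sigma * int_0^t exp(-theta (t-s)) dB_s.
The Itô integral has mean 0 and (by the Itô isometry) variance sigma^2 * int_0^t exp(-2 theta (t - s)) ds = sigma^2 * (1 - exp(-2 theta t)) / (2 theta).
With theta = 5, sigma = sqrt(5), x_0 = 6/5:
  E[X_t] = 6/5 * exp(-5 t) = 6*exp(-5*t)/5
  Var(X_t) = (sqrt(5))^2 * (1 - exp(-2*5 t)) / (2 * 5) = 1/2 - exp(-10*t)/2.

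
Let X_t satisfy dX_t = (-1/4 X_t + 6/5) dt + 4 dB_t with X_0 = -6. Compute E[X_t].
E[X_t] = 24/5 - 54*exp(-t/4)/5

Taking expectations and using E[dB_t] = 0, the mean m(t) = E[X_t] satisfies the ODE m'(t) = a m(t) + b with m(0) = x_0. With a = -1/4, b = 6/5, x_0 = -6, the solution is
  m(t) = x_0 * exp(a t) + (b/a) * (exp(a t) - 1)
       = (-6) * exp((-1/4) t) + ((6/5)/(-1/4)) * (exp((-1/4) t) - 1)
       = 24/5 - 54*exp(-t/4)/5.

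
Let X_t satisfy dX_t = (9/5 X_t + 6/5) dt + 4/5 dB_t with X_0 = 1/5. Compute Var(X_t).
Var(X_t) = 8*exp(18*t/5)/45 - 8/45

The variance V(t) = Var(X_t) satisfies V'(t) = 2 a V(t) + c^2 with V(0) = 0 (drift coefficient is linear in X, diffusion is constant). With a = 9/5, c = 4/5, the solution is
  V(t) = (c^2 / (2 a)) * (exp(2 a t) - 1)
       = ((4/5)^2 / (2*(9/5))) * (exp((18/5) t) - 1)
       = 8*exp(18*t/5)/45 - 8/45.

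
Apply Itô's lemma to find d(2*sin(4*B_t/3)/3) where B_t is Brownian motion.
d(2*sin(4*B_t/3)/3) = (-16*sin(4*B_t/3)/27) dt + (8*cos(4*B_t/3)/9) dB_t

Itô's formula for f(B_t) gives d f(B_t) = f'(B_t) dB_t + (1/2) f''(B_t) dt. Compute derivatives of f(x) = 2*sin(4*x/3)/3:
  f'(x)  = 8*cos(4*x/3)/9
  f''(x) = -32*sin(4*x/3)/27
Substitute x = B_t and multiply the f'' term by 1/2:
  drift     = (1/2) * (-32*sin(4*x/3)/27) evaluated at B_t = -16*sin(4*B_t/3)/27
  diffusion = (8*cos(4*x/3)/9) evaluated at B_t = 8*cos(4*B_t/3)/9
Therefore d(2*sin(4*B_t/3)/3) = (-16*sin(4*B_t/3)/27) dt + (8*cos(4*B_t/3)/9) dB_t.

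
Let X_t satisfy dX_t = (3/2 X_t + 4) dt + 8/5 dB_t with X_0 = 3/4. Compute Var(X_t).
Var(X_t) = 64*exp(3*t)/75 - 64/75

The variance V(t) = Var(X_t) satisfies V'(t) = 2 a V(t) + c^2 with V(0) = 0 (drift coefficient is linear in X, diffusion is constant). With a = 3/2, c = 8/5, the solution is
  V(t) = (c^2 / (2 a)) * (exp(2 a t) - 1)
       = ((8/5)^2 / (2*(3/2))) * (exp(3 t) - 1)
       = 64*exp(3*t)/75 - 64/75.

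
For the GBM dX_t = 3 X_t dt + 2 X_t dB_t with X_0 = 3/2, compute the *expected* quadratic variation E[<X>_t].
E[<X>_t] = 9*exp(10*t)/10 - 9/10

<X>_t = int_0^t (2 * X_s)^2 ds. Taking expectation inside the integral: E[<X>_t] = 2^2 * int_0^t E[X_s^2] ds. For GBM, E[X_s^2] = x_0^2 * exp((2 mu + sigma^2) s). Integrating:
  E[<X>_t] = 2^2 * (3/2)^2 * (exp((2*3 + 2^2) t) - 1) / (2*3 + 2^2)
           = 2^2 * (3/2)^2 * (exp(10 t) - 1) / 10 = 9*exp(10*t)/10 - 9/10.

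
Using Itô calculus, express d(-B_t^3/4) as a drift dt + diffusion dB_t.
d(-B_t^3/4) = (-3*B_t/4) dt + (-3*B_t^2/4) dB_t

Itô's formula for f(B_t) gives d f(B_t) = f'(B_t) dB_t + (1/2) f''(B_t) dt. Compute derivatives of f(x) = -x^3/4:
  f'(x)  = -3*x^2/4
  f''(x) = -3*x/2
Substitute x = B_t and multiply the f'' term by 1/2:
  drift     = (1/2) * (-3*x/2) evaluated at B_t = -3*B_t/4
  diffusion = (-3*x^2/4) evaluated at B_t = -3*B_t^2/4
Therefore d(-B_t^3/4) = (-3*B_t/4) dt + (-3*B_t^2/4) dB_t.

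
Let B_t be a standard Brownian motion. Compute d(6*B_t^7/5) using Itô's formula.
d(6*B_t^7/5) = (126*B_t^5/5) dt + (42*B_t^6/5) dB_t

Itô's formula for f(B_t) gives d f(B_t) = f'(B_t) dB_t + (1/2) f''(B_t) dt. Compute derivatives of f(x) = 6*x^7/5:
  f'(x)  = 42*x^6/5
  f''(x) = 252*x^5/5
Substitute x = B_t and multiply the f'' term by 1/2:
  drift     = (1/2) * (252*x^5/5) evaluated at B_t = 126*B_t^5/5
  diffusion = (42*x^6/5) evaluated at B_t = 42*B_t^6/5
Therefore d(6*B_t^7/5) = (126*B_t^5/5) dt + (42*B_t^6/5) dB_t.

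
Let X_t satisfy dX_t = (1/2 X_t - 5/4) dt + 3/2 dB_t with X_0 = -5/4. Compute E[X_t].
E[X_t] = 5/2 - 15*exp(t/2)/4

Taking expectations and using E[dB_t] = 0, the mean m(t) = E[X_t] satisfies the ODE m'(t) = a m(t) + b with m(0) = x_0. With a = 1/2, b = -5/4, x_0 = -5/4, the solution is
  m(t) = x_0 * exp(a t) + (b/a) * (exp(a t) - 1)
       = (-5/4) * exp((1/2) t) + ((-5/4)/(1/2)) * (exp((1/2) t) - 1)
       = 5/2 - 15*exp(t/2)/4.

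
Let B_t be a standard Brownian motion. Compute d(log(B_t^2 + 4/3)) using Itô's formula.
d(log(B_t^2 + 4/3)) = (3*(4 - 3*B_t^2)/(3*B_t^2 + 4)^2) dt + (6*B_t/(3*B_t^2 + 4)) dB_t

Itô's formula for f(B_t) gives d f(B_t) = f'(B_t) dB_t + (1/2) f''(B_t) dt. Compute derivatives of f(x) = log(x^2 + 4/3):
  f'(x)  = 6*x/(3*x^2 + 4)
  f''(x) = 6*(4 - 3*x^2)/(3*x^2 + 4)^2
Substitute x = B_t and multiply the f'' term by 1/2:
  drift     = (1/2) * (6*(4 - 3*x^2)/(3*x^2 + 4)^2) evaluated at B_t = 3*(4 - 3*B_t^2)/(3*B_t^2 + 4)^2
  diffusion = (6*x/(3*x^2 + 4)) evaluated at B_t = 6*B_t/(3*B_t^2 + 4)
Therefore d(log(B_t^2 + 4/3)) = (3*(4 - 3*B_t^2)/(3*B_t^2 + 4)^2) dt + (6*B_t/(3*B_t^2 + 4)) dB_t.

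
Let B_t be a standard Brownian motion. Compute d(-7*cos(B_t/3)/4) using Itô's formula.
d(-7*cos(B_t/3)/4) = (7*cos(B_t/3)/72) dt + (7*sin(B_t/3)/12) dB_t

Itô's formula for f(B_t) gives d f(B_t) = f'(B_t) dB_t + (1/2) f''(B_t) dt. Compute derivatives of f(x) = -7*cos(x/3)/4:
  f'(x)  = 7*sin(x/3)/12
  f''(x) = 7*cos(x/3)/36
Substitute x = B_t and multiply the f'' term by 1/2:
  drift     = (1/2) * (7*cos(x/3)/36) evaluated at B_t = 7*cos(B_t/3)/72
  diffusion = (7*sin(x/3)/12) evaluated at B_t = 7*sin(B_t/3)/12
Therefore d(-7*cos(B_t/3)/4) = (7*cos(B_t/3)/72) dt + (7*sin(B_t/3)/12) dB_t.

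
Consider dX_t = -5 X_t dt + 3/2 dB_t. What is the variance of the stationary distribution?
lim Var(X_t) = 9/40

The OU SDE dX = -theta X dt + sigma dB admits the integrating factor exp(theta t): d(exp(theta t) X_t) = sigma exp(theta t) dB_t. Integrating from 0 to t gives X_t = x_0 * exp(-theta t) + sigma * int_0^t exp(-theta (t-s)) dB_s for any initial x_0. The Itô integral has variance (by the Itô isometry) sigma^2 * int_0^t exp(-2 theta (t - s)) ds = sigma^2 * (1 - exp(-2 theta t)) / (2 theta), independent of x_0.
With theta = 5, sigma = 3/2:
  Var(X_t) = (3/2)^2 * (1 - exp(-2*5 t)) / (2 * 5) = 9/40 - 9*exp(-10*t)/40.
As t -> infinity, exp(-2*5 t) -> 0, so the stationary variance is sigma^2 / (2 theta) = 9/40.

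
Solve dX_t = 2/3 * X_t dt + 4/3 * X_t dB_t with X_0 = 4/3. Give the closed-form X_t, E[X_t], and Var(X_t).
X_t = 4/3 * exp((-2/9) t + (4/3) B_t); E[X_t] = 4*exp(2*t/3)/3; Var(X_t) = 16*(exp(16*t/9) - 1)*exp(4*t/3)/9

For GBM dX = mu X dt + sigma X dB with X_0 = x_0, apply Itô to Y = log X: dY = (mu - sigma^2/2) dt + sigma dB, so Y_t = log(x_0) + (mu - sigma^2/2) t + sigma B_t and hence X_t = x_0 * exp((mu - sigma^2/2) t + sigma B_t).
With mu = 2/3, sigma = 4/3, x_0 = 4/3, this gives:
  X_t = 4/3 * exp((-2/9) * t + (4/3) * B_t).
Since sigma*B_t ~ Normal(0, sigma^2 t), E[exp(sigma*B_t)] = exp(sigma^2 t / 2); so E[X_t] = x_0 * exp((mu - sigma^2/2) t) * exp(sigma^2 t / 2) = x_0 * exp(mu t) = 4*exp(2*t/3)/3.
Var(X_t) = E[X_t^2] - (E[X_t])^2 = x_0^2 * exp(2 mu t) * (exp(sigma^2 t) - 1) = 16*(exp(16*t/9) - 1)*exp(4*t/3)/9.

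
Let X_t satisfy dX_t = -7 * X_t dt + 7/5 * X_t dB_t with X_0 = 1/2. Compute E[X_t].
E[X_t] = exp(-7*t)/2

For GBM dX = mu X dt + sigma X dB with X_0 = x_0, apply Itô to Y = log X: dY = (mu - sigma^2/2) dt + sigma dB, so Y_t = log(x_0) + (mu - sigma^2/2) t + sigma B_t and hence X_t = x_0 * exp((mu - sigma^2/2) t + sigma B_t).
With mu = -7, sigma = 7/5, x_0 = 1/2, this gives:
  X_t = 1/2 * exp((-399/50) * t + (7/5) * B_t).
Since sigma*B_t ~ Normal(0, sigma^2 t), E[exp(sigma*B_t)] = exp(sigma^2 t / 2); so E[X_t] = x_0 * exp((mu - sigma^2/2) t) * exp(sigma^2 t / 2) = x_0 * exp(mu t) = exp(-7*t)/2.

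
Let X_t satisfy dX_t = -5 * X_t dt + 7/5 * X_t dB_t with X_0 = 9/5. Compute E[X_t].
E[X_t] = 9*exp(-5*t)/5

For GBM dX = mu X dt + sigma X dB with X_0 = x_0, apply Itô to Y = log X: dY = (mu - sigma^2/2) dt + sigma dB, so Y_t = log(x_0) + (mu - sigma^2/2) t + sigma B_t and hence X_t = x_0 * exp((mu - sigma^2/2) t + sigma B_t).
With mu = -5, sigma = 7/5, x_0 = 9/5, this gives:
  X_t = 9/5 * exp((-299/50) * t + (7/5) * B_t).
Since sigma*B_t ~ Normal(0, sigma^2 t), E[exp(sigma*B_t)] = exp(sigma^2 t / 2); so E[X_t] = x_0 * exp((mu - sigma^2/2) t) * exp(sigma^2 t / 2) = x_0 * exp(mu t) = 9*exp(-5*t)/5.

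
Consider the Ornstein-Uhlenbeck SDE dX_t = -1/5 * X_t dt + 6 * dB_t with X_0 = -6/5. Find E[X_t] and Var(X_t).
E[X_t] = -6*exp(-t/5)/5; Var(X_t) = 90 - 90*exp(-2*t/5)

The OU SDE dX = -theta X dt + sigma dB admits the integrating factor exp(theta t): d(exp(theta t) X_t) = sigma exp(theta t) dB_t. Integrating from 0 to t:
  X_t = x_0 * exp(-theta t) + sigma * int_0^t exp(-theta (t-s)) dB_s.
The Itô integral has mean 0 and (by the Itô isometry) variance sigma^2 * int_0^t exp(-2 theta (t - s)) ds = sigma^2 * (1 - exp(-2 theta t)) / (2 theta).
With theta = 1/5, sigma = 6, x_0 = -6/5:
  E[X_t] = -6/5 * exp(-1/5 t) = -6*exp(-t/5)/5
  Var(X_t) = (6)^2 * (1 - exp(-2*1/5 t)) / (2 * 1/5) = 90 - 90*exp(-2*t/5).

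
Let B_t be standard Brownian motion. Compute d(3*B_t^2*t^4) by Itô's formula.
d(3*B_t^2*t^4) = (3*t^3*(4*B_t^2 + t)) dt + (6*B_t*t^4) dB_t

Itô's formula for f(t, x): d f(t, B_t) = (f_t + (1/2) f_xx) dt + f_x dB_t. Compute partials of f(t, x) = 3*t^4*x^2:
  f_t(t,x)  = 12*t^3*x^2
  f_x(t,x)  = 6*t^4*x
  f_xx(t,x) = 6*t^4
Assemble drift = f_t + (1/2) f_xx = 3*t^3*(t + 4*x^2) and diffusion = f_x = 6*t^4*x. Substituting x = B_t:
  d(3*B_t^2*t^4) = (3*t^3*(4*B_t^2 + t)) dt + (6*B_t*t^4) dB_t.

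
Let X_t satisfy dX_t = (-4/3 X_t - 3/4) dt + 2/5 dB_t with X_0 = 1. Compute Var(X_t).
Var(X_t) = 3/50 - 3*exp(-8*t/3)/50

The variance V(t) = Var(X_t) satisfies V'(t) = 2 a V(t) + c^2 with V(0) = 0 (drift coefficient is linear in X, diffusion is constant). With a = -4/3, c = 2/5, the solution is
  V(t) = (c^2 / (2 a)) * (exp(2 a t) - 1)
       = ((2/5)^2 / (2*(-4/3))) * (exp((-8/3) t) - 1)
       = 3/50 - 3*exp(-8*t/3)/50.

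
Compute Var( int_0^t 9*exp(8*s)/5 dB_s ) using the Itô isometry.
Var = 81*exp(16*t)/400 - 81/400

The Itô integral of a deterministic integrand f(s) has mean 0 because each increment f(s) * (B_{s+ds} - B_s) has mean 0. By the Itô isometry:
  Var( int_0^t f(s) dB_s ) = E[ (int_0^t f(s) dB_s)^2 ] = int_0^t f(s)^2 ds.
Here f(s) = 9*exp(8*s)/5, so f(s)^2 = 81*exp(16*s)/25. Integrate:
  int_0^t (81*exp(16*s)/25) ds = 81*exp(16*t)/400 - 81/400.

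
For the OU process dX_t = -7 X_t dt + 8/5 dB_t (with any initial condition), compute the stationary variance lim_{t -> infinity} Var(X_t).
lim Var(X_t) = 32/175

The OU SDE dX = -theta X dt + sigma dB admits the integrating factor exp(theta t): d(exp(theta t) X_t) = sigma exp(theta t) dB_t. Integrating from 0 to t gives X_t = x_0 * exp(-theta t) + sigma * int_0^t exp(-theta (t-s)) dB_s for any initial x_0. The Itô integral has variance (by the Itô isometry) sigma^2 * int_0^t exp(-2 theta (t - s)) ds = sigma^2 * (1 - exp(-2 theta t)) / (2 theta), independent of x_0.
With theta = 7, sigma = 8/5:
  Var(X_t) = (8/5)^2 * (1 - exp(-2*7 t)) / (2 * 7) = 32/175 - 32*exp(-14*t)/175.
As t -> infinity, exp(-2*7 t) -> 0, so the stationary variance is sigma^2 / (2 theta) = 32/175.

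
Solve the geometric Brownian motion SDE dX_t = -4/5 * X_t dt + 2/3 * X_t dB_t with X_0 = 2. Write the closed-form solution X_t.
X_t = 2 * exp((-46/45) * t + (2/3) * B_t)

For GBM dX = mu X dt + sigma X dB with X_0 = x_0, apply Itô to Y = log X: dY = (mu - sigma^2/2) dt + sigma dB, so Y_t = log(x_0) + (mu - sigma^2/2) t + sigma B_t and hence X_t = x_0 * exp((mu - sigma^2/2) t + sigma B_t).
With mu = -4/5, sigma = 2/3, x_0 = 2, this gives:
  X_t = 2 * exp((-46/45) * t + (2/3) * B_t).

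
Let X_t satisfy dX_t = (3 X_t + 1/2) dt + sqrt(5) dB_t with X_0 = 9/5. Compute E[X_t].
E[X_t] = 59*exp(3*t)/30 - 1/6

Taking expectations and using E[dB_t] = 0, the mean m(t) = E[X_t] satisfies the ODE m'(t) = a m(t) + b with m(0) = x_0. With a = 3, b = 1/2, x_0 = 9/5, the solution is
  m(t) = x_0 * exp(a t) + (b/a) * (exp(a t) - 1)
       = (9/5) * exp(3 t) + ((1/2)/3) * (exp(3 t) - 1)
       = 59*exp(3*t)/30 - 1/6.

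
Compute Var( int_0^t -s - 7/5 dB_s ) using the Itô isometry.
Var = t*(25*t^2 + 105*t + 147)/75

The Itô integral of a deterministic integrand f(s) has mean 0 because each increment f(s) * (B_{s+ds} - B_s) has mean 0. By the Itô isometry:
  Var( int_0^t f(s) dB_s ) = E[ (int_0^t f(s) dB_s)^2 ] = int_0^t f(s)^2 ds.
Here f(s) = -s - 7/5, so f(s)^2 = (5*s + 7)^2/25. Integrate:
  int_0^t ((5*s + 7)^2/25) ds = t*(25*t^2 + 105*t + 147)/75.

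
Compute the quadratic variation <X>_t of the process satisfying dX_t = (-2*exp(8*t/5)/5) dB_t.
<X>_t = exp(16*t/5)/20 - 1/20

For an Itô process dX_t = a(t) dt + b(t) dB_t, the quadratic variation is <X>_t = int_0^t b(s)^2 ds (the drift term does not contribute). Here b(s) = -2*exp(8*s/5)/5, so
  b(s)^2 = 4*exp(16*s/5)/25.
Integrating from 0 to t:
  <X>_t = int_0^t (4*exp(16*s/5)/25) ds = exp(16*t/5)/20 - 1/20.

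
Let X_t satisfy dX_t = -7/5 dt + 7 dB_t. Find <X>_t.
<X>_t = 49*t

For an Itô process dX_t = a(t) dt + b(t) dB_t, the quadratic variation is <X>_t = int_0^t b(s)^2 ds (the drift term does not contribute). Here b(s) = 7, so
  b(s)^2 = 49.
Integrating from 0 to t:
  <X>_t = int_0^t (49) ds = 49*t.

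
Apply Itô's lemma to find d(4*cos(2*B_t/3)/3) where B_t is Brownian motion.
d(4*cos(2*B_t/3)/3) = (-8*cos(2*B_t/3)/27) dt + (-8*sin(2*B_t/3)/9) dB_t

Itô's formula for f(B_t) gives d f(B_t) = f'(B_t) dB_t + (1/2) f''(B_t) dt. Compute derivatives of f(x) = 4*cos(2*x/3)/3:
  f'(x)  = -8*sin(2*x/3)/9
  f''(x) = -16*cos(2*x/3)/27
Substitute x = B_t and multiply the f'' term by 1/2:
  drift     = (1/2) * (-16*cos(2*x/3)/27) evaluated at B_t = -8*cos(2*B_t/3)/27
  diffusion = (-8*sin(2*x/3)/9) evaluated at B_t = -8*sin(2*B_t/3)/9
Therefore d(4*cos(2*B_t/3)/3) = (-8*cos(2*B_t/3)/27) dt + (-8*sin(2*B_t/3)/9) dB_t.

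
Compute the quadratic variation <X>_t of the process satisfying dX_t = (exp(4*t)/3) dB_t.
<X>_t = exp(8*t)/72 - 1/72

For an Itô process dX_t = a(t) dt + b(t) dB_t, the quadratic variation is <X>_t = int_0^t b(s)^2 ds (the drift term does not contribute). Here b(s) = exp(4*s)/3, so
  b(s)^2 = exp(8*s)/9.
Integrating from 0 to t:
  <X>_t = int_0^t (exp(8*s)/9) ds = exp(8*t)/72 - 1/72.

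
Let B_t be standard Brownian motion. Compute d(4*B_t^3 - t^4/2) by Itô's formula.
d(4*B_t^3 - t^4/2) = (12*B_t - 2*t^3) dt + (12*B_t^2) dB_t

Itô's formula for f(t, x): d f(t, B_t) = (f_t + (1/2) f_xx) dt + f_x dB_t. Compute partials of f(t, x) = -t^4/2 + 4*x^3:
  f_t(t,x)  = -2*t^3
  f_x(t,x)  = 12*x^2
  f_xx(t,x) = 24*x
Assemble drift = f_t + (1/2) f_xx = -2*t^3 + 12*x and diffusion = f_x = 12*x^2. Substituting x = B_t:
  d(4*B_t^3 - t^4/2) = (12*B_t - 2*t^3) dt + (12*B_t^2) dB_t.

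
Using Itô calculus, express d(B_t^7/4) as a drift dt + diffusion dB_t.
d(B_t^7/4) = (21*B_t^5/4) dt + (7*B_t^6/4) dB_t

Itô's formula for f(B_t) gives d f(B_t) = f'(B_t) dB_t + (1/2) f''(B_t) dt. Compute derivatives of f(x) = x^7/4:
  f'(x)  = 7*x^6/4
  f''(x) = 21*x^5/2
Substitute x = B_t and multiply the f'' term by 1/2:
  drift     = (1/2) * (21*x^5/2) evaluated at B_t = 21*B_t^5/4
  diffusion = (7*x^6/4) evaluated at B_t = 7*B_t^6/4
Therefore d(B_t^7/4) = (21*B_t^5/4) dt + (7*B_t^6/4) dB_t.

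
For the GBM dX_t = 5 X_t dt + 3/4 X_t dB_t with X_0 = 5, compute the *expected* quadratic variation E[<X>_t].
E[<X>_t] = 225*exp(169*t/16)/169 - 225/169

<X>_t = int_0^t ((3/4) * X_s)^2 ds. Taking expectation inside the integral: E[<X>_t] = (3/4)^2 * int_0^t E[X_s^2] ds. For GBM, E[X_s^2] = x_0^2 * exp((2 mu + sigma^2) s). Integrating:
  E[<X>_t] = (3/4)^2 * 5^2 * (exp((2*5 + (3/4)^2) t) - 1) / (2*5 + (3/4)^2)
           = (3/4)^2 * 5^2 * (exp((169/16) t) - 1) / (169/16) = 225*exp(169*t/16)/169 - 225/169.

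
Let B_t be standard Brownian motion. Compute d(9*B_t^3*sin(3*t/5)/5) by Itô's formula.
d(9*B_t^3*sin(3*t/5)/5) = (27*B_t*(B_t^2*cos(3*t/5) + 5*sin(3*t/5))/25) dt + (27*B_t^2*sin(3*t/5)/5) dB_t

Itô's formula for f(t, x): d f(t, B_t) = (f_t + (1/2) f_xx) dt + f_x dB_t. Compute partials of f(t, x) = 9*x^3*sin(3*t/5)/5:
  f_t(t,x)  = 27*x^3*cos(3*t/5)/25
  f_x(t,x)  = 27*x^2*sin(3*t/5)/5
  f_xx(t,x) = 54*x*sin(3*t/5)/5
Assemble drift = f_t + (1/2) f_xx = 27*x*(x^2*cos(3*t/5) + 5*sin(3*t/5))/25 and diffusion = f_x = 27*x^2*sin(3*t/5)/5. Substituting x = B_t:
  d(9*B_t^3*sin(3*t/5)/5) = (27*B_t*(B_t^2*cos(3*t/5) + 5*sin(3*t/5))/25) dt + (27*B_t^2*sin(3*t/5)/5) dB_t.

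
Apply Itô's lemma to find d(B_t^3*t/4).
d(B_t^3*t/4) = (B_t*(B_t^2 + 3*t)/4) dt + (3*B_t^2*t/4) dB_t

Itô's formula for f(t, x): d f(t, B_t) = (f_t + (1/2) f_xx) dt + f_x dB_t. Compute partials of f(t, x) = t*x^3/4:
  f_t(t,x)  = x^3/4
  f_x(t,x)  = 3*t*x^2/4
  f_xx(t,x) = 3*t*x/2
Assemble drift = f_t + (1/2) f_xx = x*(3*t + x^2)/4 and diffusion = f_x = 3*t*x^2/4. Substituting x = B_t:
  d(B_t^3*t/4) = (B_t*(B_t^2 + 3*t)/4) dt + (3*B_t^2*t/4) dB_t.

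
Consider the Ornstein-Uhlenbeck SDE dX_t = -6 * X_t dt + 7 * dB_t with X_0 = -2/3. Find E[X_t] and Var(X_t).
E[X_t] = -2*exp(-6*t)/3; Var(X_t) = 49/12 - 49*exp(-12*t)/12

The OU SDE dX = -theta X dt + sigma dB admits the integrating factor exp(theta t): d(exp(theta t) X_t) = sigma exp(theta t) dB_t. Integrating from 0 to t:
  X_t = x_0 * exp(-theta t) + sigma * int_0^t exp(-theta (t-s)) dB_s.
The Itô integral has mean 0 and (by the Itô isometry) variance sigma^2 * int_0^t exp(-2 theta (t - s)) ds = sigma^2 * (1 - exp(-2 theta t)) / (2 theta).
With theta = 6, sigma = 7, x_0 = -2/3:
  E[X_t] = -2/3 * exp(-6 t) = -2*exp(-6*t)/3
  Var(X_t) = (7)^2 * (1 - exp(-2*6 t)) / (2 * 6) = 49/12 - 49*exp(-12*t)/12.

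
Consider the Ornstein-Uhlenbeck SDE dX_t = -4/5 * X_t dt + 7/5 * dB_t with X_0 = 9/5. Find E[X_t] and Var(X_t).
E[X_t] = 9*exp(-4*t/5)/5; Var(X_t) = 49/40 - 49*exp(-8*t/5)/40

The OU SDE dX = -theta X dt + sigma dB admits the integrating factor exp(theta t): d(exp(theta t) X_t) = sigma exp(theta t) dB_t. Integrating from 0 to t:
  X_t = x_0 * exp(-theta t) + sigma * int_0^t exp(-theta (t-s)) dB_s.
The Itô integral has mean 0 and (by the Itô isometry) variance sigma^2 * int_0^t exp(-2 theta (t - s)) ds = sigma^2 * (1 - exp(-2 theta t)) / (2 theta).
With theta = 4/5, sigma = 7/5, x_0 = 9/5:
  E[X_t] = 9/5 * exp(-4/5 t) = 9*exp(-4*t/5)/5
  Var(X_t) = (7/5)^2 * (1 - exp(-2*4/5 t)) / (2 * 4/5) = 49/40 - 49*exp(-8*t/5)/40.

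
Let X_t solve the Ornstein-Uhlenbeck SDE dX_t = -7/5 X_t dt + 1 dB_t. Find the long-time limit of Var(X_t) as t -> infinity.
lim Var(X_t) = 5/14

The OU SDE dX = -theta X dt + sigma dB admits the integrating factor exp(theta t): d(exp(theta t) X_t) = sigma exp(theta t) dB_t. Integrating from 0 to t gives X_t = x_0 * exp(-theta t) + sigma * int_0^t exp(-theta (t-s)) dB_s for any initial x_0. The Itô integral has variance (by the Itô isometry) sigma^2 * int_0^t exp(-2 theta (t - s)) ds = sigma^2 * (1 - exp(-2 theta t)) / (2 theta), independent of x_0.
With theta = 7/5, sigma = 1:
  Var(X_t) = (1)^2 * (1 - exp(-2*7/5 t)) / (2 * 7/5) = 5/14 - 5*exp(-14*t/5)/14.
As t -> infinity, exp(-2*7/5 t) -> 0, so the stationary variance is sigma^2 / (2 theta) = 5/14.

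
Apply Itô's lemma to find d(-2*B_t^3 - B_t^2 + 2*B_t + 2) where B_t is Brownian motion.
d(-2*B_t^3 - B_t^2 + 2*B_t + 2) = (-6*B_t - 1) dt + (-6*B_t^2 - 2*B_t + 2) dB_t

Itô's formula for f(B_t) gives d f(B_t) = f'(B_t) dB_t + (1/2) f''(B_t) dt. Compute derivatives of f(x) = -2*x^3 - x^2 + 2*x + 2:
  f'(x)  = -6*x^2 - 2*x + 2
  f''(x) = -12*x - 2
Substitute x = B_t and multiply the f'' term by 1/2:
  drift     = (1/2) * (-12*x - 2) evaluated at B_t = -6*B_t - 1
  diffusion = (-6*x^2 - 2*x + 2) evaluated at B_t = -6*B_t^2 - 2*B_t + 2
Therefore d(-2*B_t^3 - B_t^2 + 2*B_t + 2) = (-6*B_t - 1) dt + (-6*B_t^2 - 2*B_t + 2) dB_t.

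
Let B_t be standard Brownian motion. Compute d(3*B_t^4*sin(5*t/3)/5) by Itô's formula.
d(3*B_t^4*sin(5*t/3)/5) = (B_t^2*(B_t^2*cos(5*t/3) + 18*sin(5*t/3)/5)) dt + (12*B_t^3*sin(5*t/3)/5) dB_t

Itô's formula for f(t, x): d f(t, B_t) = (f_t + (1/2) f_xx) dt + f_x dB_t. Compute partials of f(t, x) = 3*x^4*sin(5*t/3)/5:
  f_t(t,x)  = x^4*cos(5*t/3)
  f_x(t,x)  = 12*x^3*sin(5*t/3)/5
  f_xx(t,x) = 36*x^2*sin(5*t/3)/5
Assemble drift = f_t + (1/2) f_xx = x^2*(x^2*cos(5*t/3) + 18*sin(5*t/3)/5) and diffusion = f_x = 12*x^3*sin(5*t/3)/5. Substituting x = B_t:
  d(3*B_t^4*sin(5*t/3)/5) = (B_t^2*(B_t^2*cos(5*t/3) + 18*sin(5*t/3)/5)) dt + (12*B_t^3*sin(5*t/3)/5) dB_t.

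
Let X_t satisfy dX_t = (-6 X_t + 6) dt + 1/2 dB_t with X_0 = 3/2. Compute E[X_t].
E[X_t] = 1 + exp(-6*t)/2

Taking expectations and using E[dB_t] = 0, the mean m(t) = E[X_t] satisfies the ODE m'(t) = a m(t) + b with m(0) = x_0. With a = -6, b = 6, x_0 = 3/2, the solution is
  m(t) = x_0 * exp(a t) + (b/a) * (exp(a t) - 1)
       = (3/2) * exp((-6) t) + (6/(-6)) * (exp((-6) t) - 1)
       = 1 + exp(-6*t)/2.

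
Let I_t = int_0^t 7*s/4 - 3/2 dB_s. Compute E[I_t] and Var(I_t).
E[I_t] = 0; Var(I_t) = t*(49*t^2 - 126*t + 108)/48

The Itô integral of a deterministic integrand f(s) has mean 0 because each increment f(s) * (B_{s+ds} - B_s) has mean 0. By the Itô isometry:
  Var( int_0^t f(s) dB_s ) = E[ (int_0^t f(s) dB_s)^2 ] = int_0^t f(s)^2 ds.
Here f(s) = 7*s/4 - 3/2, so f(s)^2 = (7*s - 6)^2/16. Integrate:
  int_0^t ((7*s - 6)^2/16) ds = t*(49*t^2 - 126*t + 108)/48.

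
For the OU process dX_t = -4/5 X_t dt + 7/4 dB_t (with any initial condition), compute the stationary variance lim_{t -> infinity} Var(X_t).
lim Var(X_t) = 245/128

The OU SDE dX = -theta X dt + sigma dB admits the integrating factor exp(theta t): d(exp(theta t) X_t) = sigma exp(theta t) dB_t. Integrating from 0 to t gives X_t = x_0 * exp(-theta t) + sigma * int_0^t exp(-theta (t-s)) dB_s for any initial x_0. The Itô integral has variance (by the Itô isometry) sigma^2 * int_0^t exp(-2 theta (t - s)) ds = sigma^2 * (1 - exp(-2 theta t)) / (2 theta), independent of x_0.
With theta = 4/5, sigma = 7/4:
  Var(X_t) = (7/4)^2 * (1 - exp(-2*4/5 t)) / (2 * 4/5) = 245/128 - 245*exp(-8*t/5)/128.
As t -> infinity, exp(-2*4/5 t) -> 0, so the stationary variance is sigma^2 / (2 theta) = 245/128.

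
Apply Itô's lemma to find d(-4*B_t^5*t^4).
d(-4*B_t^5*t^4) = (B_t^3*t^3*(-16*B_t^2 - 40*t)) dt + (-20*B_t^4*t^4) dB_t

Itô's formula for f(t, x): d f(t, B_t) = (f_t + (1/2) f_xx) dt + f_x dB_t. Compute partials of f(t, x) = -4*t^4*x^5:
  f_t(t,x)  = -16*t^3*x^5
  f_x(t,x)  = -20*t^4*x^4
  f_xx(t,x) = -80*t^4*x^3
Assemble drift = f_t + (1/2) f_xx = t^3*x^3*(-40*t - 16*x^2) and diffusion = f_x = -20*t^4*x^4. Substituting x = B_t:
  d(-4*B_t^5*t^4) = (B_t^3*t^3*(-16*B_t^2 - 40*t)) dt + (-20*B_t^4*t^4) dB_t.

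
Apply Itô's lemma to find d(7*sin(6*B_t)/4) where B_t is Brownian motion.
d(7*sin(6*B_t)/4) = (-63*sin(6*B_t)/2) dt + (21*cos(6*B_t)/2) dB_t

Itô's formula for f(B_t) gives d f(B_t) = f'(B_t) dB_t + (1/2) f''(B_t) dt. Compute derivatives of f(x) = 7*sin(6*x)/4:
  f'(x)  = 21*cos(6*x)/2
  f''(x) = -63*sin(6*x)
Substitute x = B_t and multiply the f'' term by 1/2:
  drift     = (1/2) * (-63*sin(6*x)) evaluated at B_t = -63*sin(6*B_t)/2
  diffusion = (21*cos(6*x)/2) evaluated at B_t = 21*cos(6*B_t)/2
Therefore d(7*sin(6*B_t)/4) = (-63*sin(6*B_t)/2) dt + (21*cos(6*B_t)/2) dB_t.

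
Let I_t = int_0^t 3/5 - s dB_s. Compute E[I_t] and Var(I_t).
E[I_t] = 0; Var(I_t) = t*(25*t^2 - 45*t + 27)/75

The Itô integral of a deterministic integrand f(s) has mean 0 because each increment f(s) * (B_{s+ds} - B_s) has mean 0. By the Itô isometry:
  Var( int_0^t f(s) dB_s ) = E[ (int_0^t f(s) dB_s)^2 ] = int_0^t f(s)^2 ds.
Here f(s) = 3/5 - s, so f(s)^2 = (5*s - 3)^2/25. Integrate:
  int_0^t ((5*s - 3)^2/25) ds = t*(25*t^2 - 45*t + 27)/75.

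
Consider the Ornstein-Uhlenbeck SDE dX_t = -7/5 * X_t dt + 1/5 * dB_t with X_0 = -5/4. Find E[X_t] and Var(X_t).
E[X_t] = -5*exp(-7*t/5)/4; Var(X_t) = 1/70 - exp(-14*t/5)/70

The OU SDE dX = -theta X dt + sigma dB admits the integrating factor exp(theta t): d(exp(theta t) X_t) = sigma exp(theta t) dB_t. Integrating from 0 to t:
  X_t = x_0 * exp(-theta t) + sigma * int_0^t exp(-theta (t-s)) dB_s.
The Itô integral has mean 0 and (by the Itô isometry) variance sigma^2 * int_0^t exp(-2 theta (t - s)) ds = sigma^2 * (1 - exp(-2 theta t)) / (2 theta).
With theta = 7/5, sigma = 1/5, x_0 = -5/4:
  E[X_t] = -5/4 * exp(-7/5 t) = -5*exp(-7*t/5)/4
  Var(X_t) = (1/5)^2 * (1 - exp(-2*7/5 t)) / (2 * 7/5) = 1/70 - exp(-14*t/5)/70.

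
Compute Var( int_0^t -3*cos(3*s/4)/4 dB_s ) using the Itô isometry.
Var = 9*t/32 + 3*sin(3*t/2)/16

The Itô integral of a deterministic integrand f(s) has mean 0 because each increment f(s) * (B_{s+ds} - B_s) has mean 0. By the Itô isometry:
  Var( int_0^t f(s) dB_s ) = E[ (int_0^t f(s) dB_s)^2 ] = int_0^t f(s)^2 ds.
Here f(s) = -3*cos(3*s/4)/4, so f(s)^2 = 9*cos(3*s/4)^2/16. Integrate:
  int_0^t (9*cos(3*s/4)^2/16) ds = 9*t/32 + 3*sin(3*t/2)/16.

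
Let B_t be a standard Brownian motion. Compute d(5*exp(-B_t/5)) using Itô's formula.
d(5*exp(-B_t/5)) = (exp(-B_t/5)/10) dt + (-exp(-B_t/5)) dB_t

Itô's formula for f(B_t) gives d f(B_t) = f'(B_t) dB_t + (1/2) f''(B_t) dt. Compute derivatives of f(x) = 5*exp(-x/5):
  f'(x)  = -exp(-x/5)
  f''(x) = exp(-x/5)/5
Substitute x = B_t and multiply the f'' term by 1/2:
  drift     = (1/2) * (exp(-x/5)/5) evaluated at B_t = exp(-B_t/5)/10
  diffusion = (-exp(-x/5)) evaluated at B_t = -exp(-B_t/5)
Therefore d(5*exp(-B_t/5)) = (exp(-B_t/5)/10) dt + (-exp(-B_t/5)) dB_t.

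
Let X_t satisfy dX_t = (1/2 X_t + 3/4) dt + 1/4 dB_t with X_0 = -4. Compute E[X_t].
E[X_t] = -5*exp(t/2)/2 - 3/2

Taking expectations and using E[dB_t] = 0, the mean m(t) = E[X_t] satisfies the ODE m'(t) = a m(t) + b with m(0) = x_0. With a = 1/2, b = 3/4, x_0 = -4, the solution is
  m(t) = x_0 * exp(a t) + (b/a) * (exp(a t) - 1)
       = (-4) * exp((1/2) t) + ((3/4)/(1/2)) * (exp((1/2) t) - 1)
       = -5*exp(t/2)/2 - 3/2.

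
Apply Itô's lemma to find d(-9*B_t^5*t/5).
d(-9*B_t^5*t/5) = (9*B_t^3*(-B_t^2 - 10*t)/5) dt + (-9*B_t^4*t) dB_t

Itô's formula for f(t, x): d f(t, B_t) = (f_t + (1/2) f_xx) dt + f_x dB_t. Compute partials of f(t, x) = -9*t*x^5/5:
  f_t(t,x)  = -9*x^5/5
  f_x(t,x)  = -9*t*x^4
  f_xx(t,x) = -36*t*x^3
Assemble drift = f_t + (1/2) f_xx = 9*x^3*(-10*t - x^2)/5 and diffusion = f_x = -9*t*x^4. Substituting x = B_t:
  d(-9*B_t^5*t/5) = (9*B_t^3*(-B_t^2 - 10*t)/5) dt + (-9*B_t^4*t) dB_t.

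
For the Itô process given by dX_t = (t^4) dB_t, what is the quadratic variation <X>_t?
<X>_t = t^9/9

For an Itô process dX_t = a(t) dt + b(t) dB_t, the quadratic variation is <X>_t = int_0^t b(s)^2 ds (the drift term does not contribute). Here b(s) = s^4, so
  b(s)^2 = s^8.
Integrating from 0 to t:
  <X>_t = int_0^t (s^8) ds = t^9/9.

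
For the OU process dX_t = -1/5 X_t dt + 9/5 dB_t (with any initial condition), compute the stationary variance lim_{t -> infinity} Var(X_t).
lim Var(X_t) = 81/10

The OU SDE dX = -theta X dt + sigma dB admits the integrating factor exp(theta t): d(exp(theta t) X_t) = sigma exp(theta t) dB_t. Integrating from 0 to t gives X_t = x_0 * exp(-theta t) + sigma * int_0^t exp(-theta (t-s)) dB_s for any initial x_0. The Itô integral has variance (by the Itô isometry) sigma^2 * int_0^t exp(-2 theta (t - s)) ds = sigma^2 * (1 - exp(-2 theta t)) / (2 theta), independent of x_0.
With theta = 1/5, sigma = 9/5:
  Var(X_t) = (9/5)^2 * (1 - exp(-2*1/5 t)) / (2 * 1/5) = 81/10 - 81*exp(-2*t/5)/10.
As t -> infinity, exp(-2*1/5 t) -> 0, so the stationary variance is sigma^2 / (2 theta) = 81/10.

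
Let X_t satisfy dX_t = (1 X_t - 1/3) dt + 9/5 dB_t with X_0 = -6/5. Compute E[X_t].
E[X_t] = 1/3 - 23*exp(t)/15

Taking expectations and using E[dB_t] = 0, the mean m(t) = E[X_t] satisfies the ODE m'(t) = a m(t) + b with m(0) = x_0. With a = 1, b = -1/3, x_0 = -6/5, the solution is
  m(t) = x_0 * exp(a t) + (b/a) * (exp(a t) - 1)
       = (-6/5) * exp(1 t) + ((-1/3)/1) * (exp(1 t) - 1)
       = 1/3 - 23*exp(t)/15.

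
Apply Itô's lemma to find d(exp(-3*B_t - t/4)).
d(exp(-3*B_t - t/4)) = (17*exp(-3*B_t - t/4)/4) dt + (-3*exp(-3*B_t - t/4)) dB_t

Itô's formula for f(t, x): d f(t, B_t) = (f_t + (1/2) f_xx) dt + f_x dB_t. Compute partials of f(t, x) = exp(-t/4 - 3*x):
  f_t(t,x)  = -exp(-t/4 - 3*x)/4
  f_x(t,x)  = -3*exp(-t/4 - 3*x)
  f_xx(t,x) = 9*exp(-t/4 - 3*x)
Assemble drift = f_t + (1/2) f_xx = 17*exp(-t/4 - 3*x)/4 and diffusion = f_x = -3*exp(-t/4 - 3*x). Substituting x = B_t:
  d(exp(-3*B_t - t/4)) = (17*exp(-3*B_t - t/4)/4) dt + (-3*exp(-3*B_t - t/4)) dB_t.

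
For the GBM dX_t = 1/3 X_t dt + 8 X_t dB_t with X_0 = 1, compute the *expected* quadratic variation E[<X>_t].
E[<X>_t] = 96*exp(194*t/3)/97 - 96/97

<X>_t = int_0^t (8 * X_s)^2 ds. Taking expectation inside the integral: E[<X>_t] = 8^2 * int_0^t E[X_s^2] ds. For GBM, E[X_s^2] = x_0^2 * exp((2 mu + sigma^2) s). Integrating:
  E[<X>_t] = 8^2 * 1^2 * (exp((2*(1/3) + 8^2) t) - 1) / (2*(1/3) + 8^2)
           = 8^2 * 1^2 * (exp((194/3) t) - 1) / (194/3) = 96*exp(194*t/3)/97 - 96/97.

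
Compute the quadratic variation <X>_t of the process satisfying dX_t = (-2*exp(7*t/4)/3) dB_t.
<X>_t = 8*exp(7*t/2)/63 - 8/63

For an Itô process dX_t = a(t) dt + b(t) dB_t, the quadratic variation is <X>_t = int_0^t b(s)^2 ds (the drift term does not contribute). Here b(s) = -2*exp(7*s/4)/3, so
  b(s)^2 = 4*exp(7*s/2)/9.
Integrating from 0 to t:
  <X>_t = int_0^t (4*exp(7*s/2)/9) ds = 8*exp(7*t/2)/63 - 8/63.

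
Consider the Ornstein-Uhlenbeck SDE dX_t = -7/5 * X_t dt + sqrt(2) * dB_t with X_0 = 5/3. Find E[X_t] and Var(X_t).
E[X_t] = 5*exp(-7*t/5)/3; Var(X_t) = 5/7 - 5*exp(-14*t/5)/7

The OU SDE dX = -theta X dt + sigma dB admits the integrating factor exp(theta t): d(exp(theta t) X_t) = sigma exp(theta t) dB_t. Integrating from 0 to t:
  X_t = x_0 * exp(-theta t) + sigma * int_0^t exp(-theta (t-s)) dB_s.
The Itô integral has mean 0 and (by the Itô isometry) variance sigma^2 * int_0^t exp(-2 theta (t - s)) ds = sigma^2 * (1 - exp(-2 theta t)) / (2 theta).
With theta = 7/5, sigma = sqrt(2), x_0 = 5/3:
  E[X_t] = 5/3 * exp(-7/5 t) = 5*exp(-7*t/5)/3
  Var(X_t) = (sqrt(2))^2 * (1 - exp(-2*7/5 t)) / (2 * 7/5) = 5/7 - 5*exp(-14*t/5)/7.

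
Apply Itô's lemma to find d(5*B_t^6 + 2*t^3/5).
d(5*B_t^6 + 2*t^3/5) = (75*B_t^4 + 6*t^2/5) dt + (30*B_t^5) dB_t

Itô's formula for f(t, x): d f(t, B_t) = (f_t + (1/2) f_xx) dt + f_x dB_t. Compute partials of f(t, x) = 2*t^3/5 + 5*x^6:
  f_t(t,x)  = 6*t^2/5
  f_x(t,x)  = 30*x^5
  f_xx(t,x) = 150*x^4
Assemble drift = f_t + (1/2) f_xx = 6*t^2/5 + 75*x^4 and diffusion = f_x = 30*x^5. Substituting x = B_t:
  d(5*B_t^6 + 2*t^3/5) = (75*B_t^4 + 6*t^2/5) dt + (30*B_t^5) dB_t.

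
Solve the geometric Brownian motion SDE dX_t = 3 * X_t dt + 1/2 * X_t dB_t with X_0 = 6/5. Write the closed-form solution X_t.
X_t = 6/5 * exp((23/8) * t + (1/2) * B_t)

For GBM dX = mu X dt + sigma X dB with X_0 = x_0, apply Itô to Y = log X: dY = (mu - sigma^2/2) dt + sigma dB, so Y_t = log(x_0) + (mu - sigma^2/2) t + sigma B_t and hence X_t = x_0 * exp((mu - sigma^2/2) t + sigma B_t).
With mu = 3, sigma = 1/2, x_0 = 6/5, this gives:
  X_t = 6/5 * exp((23/8) * t + (1/2) * B_t).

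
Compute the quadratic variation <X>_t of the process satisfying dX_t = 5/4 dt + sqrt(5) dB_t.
<X>_t = 5*t

For an Itô process dX_t = a(t) dt + b(t) dB_t, the quadratic variation is <X>_t = int_0^t b(s)^2 ds (the drift term does not contribute). Here b(s) = sqrt(5), so
  b(s)^2 = 5.
Integrating from 0 to t:
  <X>_t = int_0^t (5) ds = 5*t.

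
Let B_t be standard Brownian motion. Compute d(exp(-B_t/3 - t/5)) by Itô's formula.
d(exp(-B_t/3 - t/5)) = (-13*exp(-B_t/3 - t/5)/90) dt + (-exp(-B_t/3 - t/5)/3) dB_t

Itô's formula for f(t, x): d f(t, B_t) = (f_t + (1/2) f_xx) dt + f_x dB_t. Compute partials of f(t, x) = exp(-t/5 - x/3):
  f_t(t,x)  = -exp(-t/5 - x/3)/5
  f_x(t,x)  = -exp(-t/5 - x/3)/3
  f_xx(t,x) = exp(-t/5 - x/3)/9
Assemble drift = f_t + (1/2) f_xx = -13*exp(-t/5 - x/3)/90 and diffusion = f_x = -exp(-t/5 - x/3)/3. Substituting x = B_t:
  d(exp(-B_t/3 - t/5)) = (-13*exp(-B_t/3 - t/5)/90) dt + (-exp(-B_t/3 - t/5)/3) dB_t.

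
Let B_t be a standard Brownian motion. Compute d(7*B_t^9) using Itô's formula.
d(7*B_t^9) = (252*B_t^7) dt + (63*B_t^8) dB_t

Itô's formula for f(B_t) gives d f(B_t) = f'(B_t) dB_t + (1/2) f''(B_t) dt. Compute derivatives of f(x) = 7*x^9:
  f'(x)  = 63*x^8
  f''(x) = 504*x^7
Substitute x = B_t and multiply the f'' term by 1/2:
  drift     = (1/2) * (504*x^7) evaluated at B_t = 252*B_t^7
  diffusion = (63*x^8) evaluated at B_t = 63*B_t^8
Therefore d(7*B_t^9) = (252*B_t^7) dt + (63*B_t^8) dB_t.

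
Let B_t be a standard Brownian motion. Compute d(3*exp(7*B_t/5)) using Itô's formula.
d(3*exp(7*B_t/5)) = (147*exp(7*B_t/5)/50) dt + (21*exp(7*B_t/5)/5) dB_t

Itô's formula for f(B_t) gives d f(B_t) = f'(B_t) dB_t + (1/2) f''(B_t) dt. Compute derivatives of f(x) = 3*exp(7*x/5):
  f'(x)  = 21*exp(7*x/5)/5
  f''(x) = 147*exp(7*x/5)/25
Substitute x = B_t and multiply the f'' term by 1/2:
  drift     = (1/2) * (147*exp(7*x/5)/25) evaluated at B_t = 147*exp(7*B_t/5)/50
  diffusion = (21*exp(7*x/5)/5) evaluated at B_t = 21*exp(7*B_t/5)/5
Therefore d(3*exp(7*B_t/5)) = (147*exp(7*B_t/5)/50) dt + (21*exp(7*B_t/5)/5) dB_t.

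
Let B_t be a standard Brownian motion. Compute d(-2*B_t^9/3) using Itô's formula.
d(-2*B_t^9/3) = (-24*B_t^7) dt + (-6*B_t^8) dB_t

Itô's formula for f(B_t) gives d f(B_t) = f'(B_t) dB_t + (1/2) f''(B_t) dt. Compute derivatives of f(x) = -2*x^9/3:
  f'(x)  = -6*x^8
  f''(x) = -48*x^7
Substitute x = B_t and multiply the f'' term by 1/2:
  drift     = (1/2) * (-48*x^7) evaluated at B_t = -24*B_t^7
  diffusion = (-6*x^8) evaluated at B_t = -6*B_t^8
Therefore d(-2*B_t^9/3) = (-24*B_t^7) dt + (-6*B_t^8) dB_t.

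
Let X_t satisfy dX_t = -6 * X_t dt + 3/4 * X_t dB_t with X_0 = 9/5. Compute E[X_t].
E[X_t] = 9*exp(-6*t)/5

For GBM dX = mu X dt + sigma X dB with X_0 = x_0, apply Itô to Y = log X: dY = (mu - sigma^2/2) dt + sigma dB, so Y_t = log(x_0) + (mu - sigma^2/2) t + sigma B_t and hence X_t = x_0 * exp((mu - sigma^2/2) t + sigma B_t).
With mu = -6, sigma = 3/4, x_0 = 9/5, this gives:
  X_t = 9/5 * exp((-201/32) * t + (3/4) * B_t).
Since sigma*B_t ~ Normal(0, sigma^2 t), E[exp(sigma*B_t)] = exp(sigma^2 t / 2); so E[X_t] = x_0 * exp((mu - sigma^2/2) t) * exp(sigma^2 t / 2) = x_0 * exp(mu t) = 9*exp(-6*t)/5.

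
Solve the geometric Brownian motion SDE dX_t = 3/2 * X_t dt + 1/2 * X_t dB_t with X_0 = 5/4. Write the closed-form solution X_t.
X_t = 5/4 * exp((11/8) * t + (1/2) * B_t)

For GBM dX = mu X dt + sigma X dB with X_0 = x_0, apply Itô to Y = log X: dY = (mu - sigma^2/2) dt + sigma dB, so Y_t = log(x_0) + (mu - sigma^2/2) t + sigma B_t and hence X_t = x_0 * exp((mu - sigma^2/2) t + sigma B_t).
With mu = 3/2, sigma = 1/2, x_0 = 5/4, this gives:
  X_t = 5/4 * exp((11/8) * t + (1/2) * B_t).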